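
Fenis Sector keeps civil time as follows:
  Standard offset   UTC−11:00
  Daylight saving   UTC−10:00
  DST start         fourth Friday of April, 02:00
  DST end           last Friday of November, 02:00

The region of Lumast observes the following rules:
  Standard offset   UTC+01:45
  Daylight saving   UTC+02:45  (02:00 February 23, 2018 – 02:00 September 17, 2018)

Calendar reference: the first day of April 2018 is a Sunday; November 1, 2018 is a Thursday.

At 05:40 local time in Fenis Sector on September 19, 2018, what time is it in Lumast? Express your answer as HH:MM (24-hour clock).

17:25

1 April 2018 is a Sunday, so the first Friday is April 6 and the fourth is April 27.
1 November 2018 is a Thursday, so Fridays fall on 2, 9, 16, 23, 30; the last is November 30.
September 19, 2018 lies within the daylight-saving period (27 April – 30 November), so Fenis Sector is on daylight time, UTC−10:00.
05:40 Fenis Sector + 10h = 15:40 UTC.
At the standard offset (UTC+01:45), 15:40 UTC + 1h45m = 17:25 Lumast standard time.
The standard-time date in Lumast, September 19, 2018, does not fall between 23 February and 17 September, so daylight saving is not in effect and Lumast is at UTC+01:45.
15:40 UTC + 1h45m = 17:25 Lumast.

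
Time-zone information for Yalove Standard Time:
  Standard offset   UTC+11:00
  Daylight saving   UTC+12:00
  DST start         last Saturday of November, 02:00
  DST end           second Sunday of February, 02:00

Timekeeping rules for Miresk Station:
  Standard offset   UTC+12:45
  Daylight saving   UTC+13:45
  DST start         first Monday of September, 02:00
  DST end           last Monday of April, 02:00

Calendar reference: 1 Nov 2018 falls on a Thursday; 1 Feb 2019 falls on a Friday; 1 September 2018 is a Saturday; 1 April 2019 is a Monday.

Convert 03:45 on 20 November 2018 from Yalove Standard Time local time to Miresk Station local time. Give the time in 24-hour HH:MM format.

1 November 2018 is a Thursday, so Saturdays fall on 3, 10, 17, 24; the last is November 24.
1 February 2019 is a Friday, so the first Sunday is February 3 and the second is February 10.
Daylight saving runs 24 November 2018 – 10 February 2019; 20 November 2018 is outside that window, so Yalove Standard Time is on standard time at UTC+11:00.
03:45 Yalove Standard Time − 11h = 16:45 UTC (rolling into the previous day, 19 November 2018).
1 September 2018 is a Saturday, so the first Monday is September 3.
1 April 2019 is a Monday, so Mondays fall on 1, 8, 15, 22, 29; the last is April 29.
At the standard offset (UTC+12:45), 16:45 UTC + 12h45m = 05:30 Miresk Station standard time (rolling into the next day, 20 November 2018).
The standard-time date in Miresk Station, 20 November 2018, falls between 3 September 2018 and 29 April 2019, so daylight saving is in effect and Miresk Station is at UTC+13:45.
16:45 UTC + 13h45m = 06:30 Miresk Station (rolling into the next day, 20 November 2018).

06:30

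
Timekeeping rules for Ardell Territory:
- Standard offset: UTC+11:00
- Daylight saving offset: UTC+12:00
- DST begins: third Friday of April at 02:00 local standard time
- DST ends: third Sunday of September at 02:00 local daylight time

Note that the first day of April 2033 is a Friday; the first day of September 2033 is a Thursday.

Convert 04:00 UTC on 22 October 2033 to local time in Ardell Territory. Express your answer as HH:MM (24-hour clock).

15:00

1 April 2033 is a Friday, so the first Friday is April 1 and the third is April 15.
1 September 2033 is a Thursday, so the first Sunday is September 4 and the third is September 18.
At the standard offset (UTC+11:00), 04:00 UTC + 11h = 15:00 Ardell Territory standard time.
The standard-time date in Ardell Territory, 22 October 2033, does not fall between 15 April and 18 September, so daylight saving is not in effect and Ardell Territory is at UTC+11:00.
04:00 UTC + 11h = 15:00 local.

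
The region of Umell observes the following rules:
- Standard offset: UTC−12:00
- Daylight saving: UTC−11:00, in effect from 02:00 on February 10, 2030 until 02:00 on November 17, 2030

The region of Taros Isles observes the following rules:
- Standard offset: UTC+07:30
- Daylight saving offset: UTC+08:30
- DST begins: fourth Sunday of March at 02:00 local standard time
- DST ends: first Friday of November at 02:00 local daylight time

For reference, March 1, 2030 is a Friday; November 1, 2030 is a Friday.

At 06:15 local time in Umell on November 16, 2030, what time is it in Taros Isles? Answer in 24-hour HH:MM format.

00:45

Daylight saving runs 10 February – 17 November; November 16, 2030 is inside that window, so Umell is at UTC−11:00.
06:15 Umell + 11h = 17:15 UTC.
1 March 2030 is a Friday, so the first Sunday is March 3 and the fourth is March 24.
1 November 2030 is a Friday, so the first Friday is November 1.
At the standard offset (UTC+07:30), 17:15 UTC + 7h30m = 00:45 Taros Isles standard time (rolling into the next day, 17 November 2030).
The standard-time date in Taros Isles, November 17, 2030, does not fall between 24 March and 1 November, so daylight saving is not in effect and Taros Isles is at UTC+07:30.
17:15 UTC + 7h30m = 00:45 Taros Isles (rolling into the next day, 17 November 2030).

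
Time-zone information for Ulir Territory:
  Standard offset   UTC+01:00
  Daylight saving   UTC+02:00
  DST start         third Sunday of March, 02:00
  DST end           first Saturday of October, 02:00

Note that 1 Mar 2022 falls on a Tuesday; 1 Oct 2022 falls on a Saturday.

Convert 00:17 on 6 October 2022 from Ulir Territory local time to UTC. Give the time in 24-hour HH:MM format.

1 March 2022 is a Tuesday, so the first Sunday is March 6 and the third is March 20.
1 October 2022 is a Saturday, so the first Saturday is October 1.
Daylight saving runs 20 March – 1 October; 6 October 2022 is outside that window, so Ulir Territory is on standard time at UTC+01:00.
00:17 local − 1h = 23:17 UTC (rolling into the previous day, 5 October 2022).

23:17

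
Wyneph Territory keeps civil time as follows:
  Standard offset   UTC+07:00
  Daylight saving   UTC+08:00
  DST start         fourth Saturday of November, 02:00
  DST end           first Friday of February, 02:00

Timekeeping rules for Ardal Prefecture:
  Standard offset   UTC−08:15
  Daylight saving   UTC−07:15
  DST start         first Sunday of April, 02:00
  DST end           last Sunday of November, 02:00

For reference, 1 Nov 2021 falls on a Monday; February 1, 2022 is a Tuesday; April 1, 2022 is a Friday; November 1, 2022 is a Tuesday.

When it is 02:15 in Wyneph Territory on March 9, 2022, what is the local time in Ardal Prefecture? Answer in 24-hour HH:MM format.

11:00

1 November 2021 is a Monday, so the first Saturday is November 6 and the fourth is November 27.
1 February 2022 is a Tuesday, so the first Friday is February 4.
March 9, 2022 does not fall between 27 November 2021 and 4 February 2022, so daylight saving is not in effect and Wyneph Territory is at UTC+07:00.
02:15 Wyneph Territory − 7h = 19:15 UTC (rolling into the previous day, 8 March 2022).
1 April 2022 is a Friday, so the first Sunday is April 3.
1 November 2022 is a Tuesday, so Sundays fall on 6, 13, 20, 27; the last is November 27.
At the standard offset (UTC−08:15), 19:15 UTC − 8h15m = 11:00 Ardal Prefecture standard time.
The standard-time date in Ardal Prefecture, March 8, 2022, is outside the daylight-saving period (3 April – 27 November), so Ardal Prefecture is on standard time, UTC−08:15.
19:15 UTC − 8h15m = 11:00 Ardal Prefecture.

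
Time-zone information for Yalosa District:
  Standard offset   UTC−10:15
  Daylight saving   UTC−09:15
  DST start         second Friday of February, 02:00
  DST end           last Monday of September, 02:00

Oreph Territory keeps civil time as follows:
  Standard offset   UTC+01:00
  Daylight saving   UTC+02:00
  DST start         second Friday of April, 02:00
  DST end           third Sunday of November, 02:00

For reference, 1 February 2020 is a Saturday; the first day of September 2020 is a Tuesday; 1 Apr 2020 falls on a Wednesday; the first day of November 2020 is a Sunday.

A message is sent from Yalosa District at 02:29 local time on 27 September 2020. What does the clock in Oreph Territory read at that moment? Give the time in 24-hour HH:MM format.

13:44

1 February 2020 is a Saturday, so the first Friday is February 7 and the second is February 14.
1 September 2020 is a Tuesday, so Mondays fall on 7, 14, 21, 28; the last is September 28.
Daylight saving runs 14 February – 28 September; 27 September 2020 is inside that window, so Yalosa District is at UTC−09:15.
02:29 Yalosa District + 9h15m = 11:44 UTC.
1 April 2020 is a Wednesday, so the first Friday is April 3 and the second is April 10.
1 November 2020 is a Sunday, so the first Sunday is November 1 and the third is November 15.
At the standard offset (UTC+01:00), 11:44 UTC + 1h = 12:44 Oreph Territory standard time.
The standard-time date in Oreph Territory, 27 September 2020, falls between 10 April and 15 November, so daylight saving is in effect and Oreph Territory is at UTC+02:00.
11:44 UTC + 2h = 13:44 Oreph Territory.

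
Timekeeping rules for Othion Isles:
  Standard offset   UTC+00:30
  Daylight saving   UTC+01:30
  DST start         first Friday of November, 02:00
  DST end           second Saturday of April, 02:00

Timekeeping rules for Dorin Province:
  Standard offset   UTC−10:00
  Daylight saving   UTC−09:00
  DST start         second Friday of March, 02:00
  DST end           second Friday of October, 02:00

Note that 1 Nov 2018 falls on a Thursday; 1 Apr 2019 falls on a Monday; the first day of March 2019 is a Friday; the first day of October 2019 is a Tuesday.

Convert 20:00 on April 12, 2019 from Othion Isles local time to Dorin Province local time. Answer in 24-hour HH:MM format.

09:30

1 November 2018 is a Thursday, so the first Friday is November 2.
1 April 2019 is a Monday, so the first Saturday is April 6 and the second is April 13.
April 12, 2019 lies within the daylight-saving period (2 November 2018 – 13 April 2019), so Othion Isles is on daylight time, UTC+01:30.
20:00 Othion Isles − 1h30m = 18:30 UTC.
1 March 2019 is a Friday, so the first Friday is March 1 and the second is March 8.
1 October 2019 is a Tuesday, so the first Friday is October 4 and the second is October 11.
At the standard offset (UTC−10:00), 18:30 UTC − 10h = 08:30 Dorin Province standard time.
Daylight saving runs 8 March – 11 October; the standard-time date in Dorin Province, April 12, 2019, is inside that window, so Dorin Province is at UTC−09:00.
18:30 UTC − 9h = 09:30 Dorin Province.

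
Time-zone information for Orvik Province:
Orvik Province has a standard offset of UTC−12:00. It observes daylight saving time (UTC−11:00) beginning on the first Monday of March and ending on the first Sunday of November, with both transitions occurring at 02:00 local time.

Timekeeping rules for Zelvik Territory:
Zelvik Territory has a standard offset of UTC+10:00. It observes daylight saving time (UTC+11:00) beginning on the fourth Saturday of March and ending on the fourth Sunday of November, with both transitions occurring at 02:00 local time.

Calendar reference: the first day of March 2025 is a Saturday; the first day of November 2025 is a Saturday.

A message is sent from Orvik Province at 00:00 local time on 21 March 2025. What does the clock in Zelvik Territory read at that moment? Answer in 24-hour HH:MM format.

1 March 2025 is a Saturday, so the first Monday is March 3.
1 November 2025 is a Saturday, so the first Sunday is November 2.
21 March 2025 falls between 3 March and 2 November, so daylight saving is in effect and Orvik Province is at UTC−11:00.
00:00 Orvik Province + 11h = 11:00 UTC.
1 March 2025 is a Saturday, so the first Saturday is March 1 and the fourth is March 22.
1 November 2025 is a Saturday, so the first Sunday is November 2 and the fourth is November 23.
At the standard offset (UTC+10:00), 11:00 UTC + 10h = 21:00 Zelvik Territory standard time.
Daylight saving runs 22 March – 23 November; the standard-time date in Zelvik Territory, 21 March 2025, is outside that window, so Zelvik Territory is on standard time at UTC+10:00.
11:00 UTC + 10h = 21:00 Zelvik Territory.

21:00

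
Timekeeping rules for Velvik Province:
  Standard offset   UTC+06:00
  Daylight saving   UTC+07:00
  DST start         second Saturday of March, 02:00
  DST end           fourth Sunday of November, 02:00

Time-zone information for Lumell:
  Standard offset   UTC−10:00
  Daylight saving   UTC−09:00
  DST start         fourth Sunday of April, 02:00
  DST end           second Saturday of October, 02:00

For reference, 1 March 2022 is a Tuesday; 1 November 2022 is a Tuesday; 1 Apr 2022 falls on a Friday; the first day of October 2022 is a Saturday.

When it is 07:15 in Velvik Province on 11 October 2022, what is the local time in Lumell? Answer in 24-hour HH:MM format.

14:15

1 March 2022 is a Tuesday, so the first Saturday is March 5 and the second is March 12.
1 November 2022 is a Tuesday, so the first Sunday is November 6 and the fourth is November 27.
Daylight saving runs 12 March – 27 November; 11 October 2022 is inside that window, so Velvik Province is at UTC+07:00.
07:15 Velvik Province − 7h = 00:15 UTC.
1 April 2022 is a Friday, so the first Sunday is April 3 and the fourth is April 24.
1 October 2022 is a Saturday, so the first Saturday is October 1 and the second is October 8.
At the standard offset (UTC−10:00), 00:15 UTC − 10h = 14:15 Lumell standard time (rolling into the previous day, 10 October 2022).
The standard-time date in Lumell, 10 October 2022, is outside the daylight-saving period (24 April – 8 October), so Lumell is on standard time, UTC−10:00.
00:15 UTC − 10h = 14:15 Lumell (rolling into the previous day, 10 October 2022).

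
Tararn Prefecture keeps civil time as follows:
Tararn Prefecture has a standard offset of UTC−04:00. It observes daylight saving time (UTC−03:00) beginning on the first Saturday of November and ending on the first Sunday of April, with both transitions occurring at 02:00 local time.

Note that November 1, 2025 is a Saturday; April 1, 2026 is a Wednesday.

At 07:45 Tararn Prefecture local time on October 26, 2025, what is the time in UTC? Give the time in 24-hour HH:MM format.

1 November 2025 is a Saturday, so the first Saturday is November 1.
1 April 2026 is a Wednesday, so the first Sunday is April 5.
October 26, 2025 does not fall between 1 November 2025 and 5 April 2026, so daylight saving is not in effect and Tararn Prefecture is at UTC−04:00.
07:45 local + 4h = 11:45 UTC.

11:45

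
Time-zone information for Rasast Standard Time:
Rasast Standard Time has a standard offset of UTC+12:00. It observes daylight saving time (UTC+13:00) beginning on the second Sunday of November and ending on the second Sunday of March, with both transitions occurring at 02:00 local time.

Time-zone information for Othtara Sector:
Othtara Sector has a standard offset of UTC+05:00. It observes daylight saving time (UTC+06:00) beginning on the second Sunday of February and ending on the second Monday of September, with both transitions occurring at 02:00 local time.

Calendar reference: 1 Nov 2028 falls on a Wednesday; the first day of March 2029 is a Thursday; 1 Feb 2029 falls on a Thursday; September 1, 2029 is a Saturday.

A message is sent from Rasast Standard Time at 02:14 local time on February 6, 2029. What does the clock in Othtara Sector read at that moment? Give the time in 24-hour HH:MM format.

18:14

1 November 2028 is a Wednesday, so the first Sunday is November 5 and the second is November 12.
1 March 2029 is a Thursday, so the first Sunday is March 4 and the second is March 11.
Daylight saving runs 12 November 2028 – 11 March 2029; February 6, 2029 is inside that window, so Rasast Standard Time is at UTC+13:00.
02:14 Rasast Standard Time − 13h = 13:14 UTC (rolling into the previous day, 5 February 2029).
1 February 2029 is a Thursday, so the first Sunday is February 4 and the second is February 11.
1 September 2029 is a Saturday, so the first Monday is September 3 and the second is September 10.
At the standard offset (UTC+05:00), 13:14 UTC + 5h = 18:14 Othtara Sector standard time.
The standard-time date in Othtara Sector, February 5, 2029, is outside the daylight-saving period (11 February – 10 September), so Othtara Sector is on standard time, UTC+05:00.
13:14 UTC + 5h = 18:14 Othtara Sector.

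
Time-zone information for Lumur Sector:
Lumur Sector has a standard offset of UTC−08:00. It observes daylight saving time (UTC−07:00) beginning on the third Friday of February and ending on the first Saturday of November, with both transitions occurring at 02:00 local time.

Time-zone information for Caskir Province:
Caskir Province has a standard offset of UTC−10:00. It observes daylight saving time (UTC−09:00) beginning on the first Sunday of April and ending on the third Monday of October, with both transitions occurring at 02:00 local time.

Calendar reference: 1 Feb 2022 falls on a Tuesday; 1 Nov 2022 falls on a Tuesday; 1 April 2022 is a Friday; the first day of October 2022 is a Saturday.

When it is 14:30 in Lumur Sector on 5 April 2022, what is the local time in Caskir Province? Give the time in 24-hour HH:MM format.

1 February 2022 is a Tuesday, so the first Friday is February 4 and the third is February 18.
1 November 2022 is a Tuesday, so the first Saturday is November 5.
5 April 2022 falls between 18 February and 5 November, so daylight saving is in effect and Lumur Sector is at UTC−07:00.
14:30 Lumur Sector + 7h = 21:30 UTC.
1 April 2022 is a Friday, so the first Sunday is April 3.
1 October 2022 is a Saturday, so the first Monday is October 3 and the third is October 17.
At the standard offset (UTC−10:00), 21:30 UTC − 10h = 11:30 Caskir Province standard time.
Daylight saving runs 3 April – 17 October; the standard-time date in Caskir Province, 5 April 2022, is inside that window, so Caskir Province is at UTC−09:00.
21:30 UTC − 9h = 12:30 Caskir Province.

12:30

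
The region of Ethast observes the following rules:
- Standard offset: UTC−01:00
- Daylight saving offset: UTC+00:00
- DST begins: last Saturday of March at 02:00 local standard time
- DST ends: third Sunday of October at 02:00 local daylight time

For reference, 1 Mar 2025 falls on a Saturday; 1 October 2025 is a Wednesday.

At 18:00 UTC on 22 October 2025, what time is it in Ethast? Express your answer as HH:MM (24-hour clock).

17:00

1 March 2025 is a Saturday, so Saturdays fall on 1, 8, 15, 22, 29; the last is March 29.
1 October 2025 is a Wednesday, so the first Sunday is October 5 and the third is October 19.
At the standard offset (UTC−01:00), 18:00 UTC − 1h = 17:00 Ethast standard time.
The standard-time date in Ethast, 22 October 2025, does not fall between 29 March and 19 October, so daylight saving is not in effect and Ethast is at UTC−01:00.
18:00 UTC − 1h = 17:00 local.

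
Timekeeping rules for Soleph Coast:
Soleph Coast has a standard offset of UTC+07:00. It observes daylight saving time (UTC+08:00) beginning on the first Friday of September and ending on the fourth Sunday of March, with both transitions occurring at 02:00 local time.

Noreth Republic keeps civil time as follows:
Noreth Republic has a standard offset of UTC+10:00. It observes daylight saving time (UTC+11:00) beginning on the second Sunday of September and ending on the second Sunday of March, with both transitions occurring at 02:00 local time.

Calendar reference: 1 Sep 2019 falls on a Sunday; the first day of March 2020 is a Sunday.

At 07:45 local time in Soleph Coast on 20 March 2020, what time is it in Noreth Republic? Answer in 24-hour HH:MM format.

09:45

1 September 2019 is a Sunday, so the first Friday is September 6.
1 March 2020 is a Sunday, so the first Sunday is March 1 and the fourth is March 22.
Daylight saving runs 6 September 2019 – 22 March 2020; 20 March 2020 is inside that window, so Soleph Coast is at UTC+08:00.
07:45 Soleph Coast − 8h = 23:45 UTC (rolling into the previous day, 19 March 2020).
1 September 2019 is a Sunday, so the first Sunday is September 1 and the second is September 8.
1 March 2020 is a Sunday, so the first Sunday is March 1 and the second is March 8.
At the standard offset (UTC+10:00), 23:45 UTC + 10h = 09:45 Noreth Republic standard time (rolling into the next day, 20 March 2020).
The standard-time date in Noreth Republic, 20 March 2020, does not fall between 8 September 2019 and 8 March 2020, so daylight saving is not in effect and Noreth Republic is at UTC+10:00.
23:45 UTC + 10h = 09:45 Noreth Republic (rolling into the next day, 20 March 2020).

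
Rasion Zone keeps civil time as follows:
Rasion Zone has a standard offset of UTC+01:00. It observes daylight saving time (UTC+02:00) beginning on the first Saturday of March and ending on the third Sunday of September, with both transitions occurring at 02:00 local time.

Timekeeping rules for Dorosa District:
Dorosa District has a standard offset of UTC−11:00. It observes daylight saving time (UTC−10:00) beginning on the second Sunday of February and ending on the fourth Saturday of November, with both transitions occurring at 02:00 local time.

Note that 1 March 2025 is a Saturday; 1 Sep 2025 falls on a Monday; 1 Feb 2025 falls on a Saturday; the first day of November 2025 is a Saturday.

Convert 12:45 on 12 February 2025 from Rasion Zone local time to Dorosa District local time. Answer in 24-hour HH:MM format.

1 March 2025 is a Saturday, so the first Saturday is March 1.
1 September 2025 is a Monday, so the first Sunday is September 7 and the third is September 21.
12 February 2025 is outside the daylight-saving period (1 March – 21 September), so Rasion Zone is on standard time, UTC+01:00.
12:45 Rasion Zone − 1h = 11:45 UTC.
1 February 2025 is a Saturday, so the first Sunday is February 2 and the second is February 9.
1 November 2025 is a Saturday, so the first Saturday is November 1 and the fourth is November 22.
At the standard offset (UTC−11:00), 11:45 UTC − 11h = 00:45 Dorosa District standard time.
The standard-time date in Dorosa District, 12 February 2025, lies within the daylight-saving period (9 February – 22 November), so Dorosa District is on daylight time, UTC−10:00.
11:45 UTC − 10h = 01:45 Dorosa District.

01:45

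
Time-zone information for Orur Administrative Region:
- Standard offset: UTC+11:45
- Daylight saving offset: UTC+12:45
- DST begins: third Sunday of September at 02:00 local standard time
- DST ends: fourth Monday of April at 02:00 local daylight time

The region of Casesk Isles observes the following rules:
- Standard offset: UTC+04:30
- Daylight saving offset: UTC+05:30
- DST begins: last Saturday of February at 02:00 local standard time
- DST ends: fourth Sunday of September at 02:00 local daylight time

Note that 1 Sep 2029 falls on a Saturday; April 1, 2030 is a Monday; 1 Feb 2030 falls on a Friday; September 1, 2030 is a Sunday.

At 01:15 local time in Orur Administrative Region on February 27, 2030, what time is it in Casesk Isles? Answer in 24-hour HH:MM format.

18:00

1 September 2029 is a Saturday, so the first Sunday is September 2 and the third is September 16.
1 April 2030 is a Monday, so the first Monday is April 1 and the fourth is April 22.
February 27, 2030 lies within the daylight-saving period (16 September 2029 – 22 April 2030), so Orur Administrative Region is on daylight time, UTC+12:45.
01:15 Orur Administrative Region − 12h45m = 12:30 UTC (rolling into the previous day, 26 February 2030).
1 February 2030 is a Friday, so Saturdays fall on 2, 9, 16, 23; the last is February 23.
1 September 2030 is a Sunday, so the first Sunday is September 1 and the fourth is September 22.
At the standard offset (UTC+04:30), 12:30 UTC + 4h30m = 17:00 Casesk Isles standard time.
The standard-time date in Casesk Isles, February 26, 2030, falls between 23 February and 22 September, so daylight saving is in effect and Casesk Isles is at UTC+05:30.
12:30 UTC + 5h30m = 18:00 Casesk Isles.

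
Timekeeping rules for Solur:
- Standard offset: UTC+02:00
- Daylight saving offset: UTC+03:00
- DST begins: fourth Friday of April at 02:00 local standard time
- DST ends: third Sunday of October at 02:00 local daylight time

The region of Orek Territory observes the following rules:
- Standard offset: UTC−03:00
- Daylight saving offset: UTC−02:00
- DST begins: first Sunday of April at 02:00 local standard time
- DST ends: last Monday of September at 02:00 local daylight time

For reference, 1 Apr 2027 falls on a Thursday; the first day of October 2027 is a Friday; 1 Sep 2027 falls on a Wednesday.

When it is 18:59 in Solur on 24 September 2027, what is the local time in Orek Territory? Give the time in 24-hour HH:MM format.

13:59

1 April 2027 is a Thursday, so the first Friday is April 2 and the fourth is April 23.
1 October 2027 is a Friday, so the first Sunday is October 3 and the third is October 17.
24 September 2027 lies within the daylight-saving period (23 April – 17 October), so Solur is on daylight time, UTC+03:00.
18:59 Solur − 3h = 15:59 UTC.
1 April 2027 is a Thursday, so the first Sunday is April 4.
1 September 2027 is a Wednesday, so Mondays fall on 6, 13, 20, 27; the last is September 27.
At the standard offset (UTC−03:00), 15:59 UTC − 3h = 12:59 Orek Territory standard time.
The standard-time date in Orek Territory, 24 September 2027, lies within the daylight-saving period (4 April – 27 September), so Orek Territory is on daylight time, UTC−02:00.
15:59 UTC − 2h = 13:59 Orek Territory.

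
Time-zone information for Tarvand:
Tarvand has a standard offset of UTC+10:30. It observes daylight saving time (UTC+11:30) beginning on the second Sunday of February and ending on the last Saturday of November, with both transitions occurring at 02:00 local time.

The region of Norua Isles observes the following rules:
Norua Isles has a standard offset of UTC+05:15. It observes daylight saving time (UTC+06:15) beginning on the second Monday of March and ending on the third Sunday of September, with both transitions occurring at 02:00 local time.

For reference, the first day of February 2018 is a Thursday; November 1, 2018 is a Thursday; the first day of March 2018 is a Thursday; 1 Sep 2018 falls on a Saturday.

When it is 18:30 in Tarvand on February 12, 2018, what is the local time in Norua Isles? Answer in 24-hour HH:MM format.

12:15

1 February 2018 is a Thursday, so the first Sunday is February 4 and the second is February 11.
1 November 2018 is a Thursday, so Saturdays fall on 3, 10, 17, 24; the last is November 24.
February 12, 2018 lies within the daylight-saving period (11 February – 24 November), so Tarvand is on daylight time, UTC+11:30.
18:30 Tarvand − 11h30m = 07:00 UTC.
1 March 2018 is a Thursday, so the first Monday is March 5 and the second is March 12.
1 September 2018 is a Saturday, so the first Sunday is September 2 and the third is September 16.
At the standard offset (UTC+05:15), 07:00 UTC + 5h15m = 12:15 Norua Isles standard time.
Daylight saving runs 12 March – 16 September; the standard-time date in Norua Isles, February 12, 2018, is outside that window, so Norua Isles is on standard time at UTC+05:15.
07:00 UTC + 5h15m = 12:15 Norua Isles.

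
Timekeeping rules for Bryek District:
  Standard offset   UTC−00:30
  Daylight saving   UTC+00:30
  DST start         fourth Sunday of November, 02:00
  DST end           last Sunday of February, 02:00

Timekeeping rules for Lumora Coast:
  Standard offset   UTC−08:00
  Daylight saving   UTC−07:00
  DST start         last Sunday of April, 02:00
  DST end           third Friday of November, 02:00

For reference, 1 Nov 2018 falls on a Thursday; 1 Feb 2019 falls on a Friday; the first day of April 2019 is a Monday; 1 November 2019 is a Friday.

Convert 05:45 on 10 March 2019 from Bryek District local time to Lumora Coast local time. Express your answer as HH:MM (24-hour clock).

22:15

1 November 2018 is a Thursday, so the first Sunday is November 4 and the fourth is November 25.
1 February 2019 is a Friday, so Sundays fall on 3, 10, 17, 24; the last is February 24.
Daylight saving runs 25 November 2018 – 24 February 2019; 10 March 2019 is outside that window, so Bryek District is on standard time at UTC−00:30.
05:45 Bryek District + 0h30m = 06:15 UTC.
1 April 2019 is a Monday, so Sundays fall on 7, 14, 21, 28; the last is April 28.
1 November 2019 is a Friday, so the first Friday is November 1 and the third is November 15.
At the standard offset (UTC−08:00), 06:15 UTC − 8h = 22:15 Lumora Coast standard time (rolling into the previous day, 9 March 2019).
The standard-time date in Lumora Coast, 9 March 2019, is outside the daylight-saving period (28 April – 15 November), so Lumora Coast is on standard time, UTC−08:00.
06:15 UTC − 8h = 22:15 Lumora Coast (rolling into the previous day, 9 March 2019).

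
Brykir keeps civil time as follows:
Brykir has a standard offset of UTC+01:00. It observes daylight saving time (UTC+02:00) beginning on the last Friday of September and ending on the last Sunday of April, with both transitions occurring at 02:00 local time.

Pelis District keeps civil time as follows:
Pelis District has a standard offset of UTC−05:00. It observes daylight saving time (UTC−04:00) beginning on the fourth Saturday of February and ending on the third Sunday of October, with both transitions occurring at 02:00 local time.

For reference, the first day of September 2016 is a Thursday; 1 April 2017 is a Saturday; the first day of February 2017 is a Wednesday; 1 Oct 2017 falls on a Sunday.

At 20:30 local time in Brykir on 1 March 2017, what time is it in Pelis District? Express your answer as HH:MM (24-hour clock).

1 September 2016 is a Thursday, so Fridays fall on 2, 9, 16, 23, 30; the last is September 30.
1 April 2017 is a Saturday, so Sundays fall on 2, 9, 16, 23, 30; the last is April 30.
1 March 2017 lies within the daylight-saving period (30 September 2016 – 30 April 2017), so Brykir is on daylight time, UTC+02:00.
20:30 Brykir − 2h = 18:30 UTC.
1 February 2017 is a Wednesday, so the first Saturday is February 4 and the fourth is February 25.
1 October 2017 is a Sunday, so the first Sunday is October 1 and the third is October 15.
At the standard offset (UTC−05:00), 18:30 UTC − 5h = 13:30 Pelis District standard time.
The standard-time date in Pelis District, 1 March 2017, falls between 25 February and 15 October, so daylight saving is in effect and Pelis District is at UTC−04:00.
18:30 UTC − 4h = 14:30 Pelis District.

14:30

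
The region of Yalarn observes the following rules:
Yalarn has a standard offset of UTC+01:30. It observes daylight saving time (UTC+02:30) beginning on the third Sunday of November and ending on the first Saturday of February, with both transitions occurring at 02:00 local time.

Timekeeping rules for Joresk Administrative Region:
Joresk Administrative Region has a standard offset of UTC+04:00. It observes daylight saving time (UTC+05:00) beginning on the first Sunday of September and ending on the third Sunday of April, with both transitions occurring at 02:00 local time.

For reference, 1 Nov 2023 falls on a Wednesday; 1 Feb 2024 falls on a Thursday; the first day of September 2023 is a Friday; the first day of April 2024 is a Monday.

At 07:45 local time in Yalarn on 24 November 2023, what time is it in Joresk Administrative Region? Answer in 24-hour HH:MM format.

1 November 2023 is a Wednesday, so the first Sunday is November 5 and the third is November 19.
1 February 2024 is a Thursday, so the first Saturday is February 3.
24 November 2023 falls between 19 November 2023 and 3 February 2024, so daylight saving is in effect and Yalarn is at UTC+02:30.
07:45 Yalarn − 2h30m = 05:15 UTC.
1 September 2023 is a Friday, so the first Sunday is September 3.
1 April 2024 is a Monday, so the first Sunday is April 7 and the third is April 21.
At the standard offset (UTC+04:00), 05:15 UTC + 4h = 09:15 Joresk Administrative Region standard time.
The standard-time date in Joresk Administrative Region, 24 November 2023, falls between 3 September 2023 and 21 April 2024, so daylight saving is in effect and Joresk Administrative Region is at UTC+05:00.
05:15 UTC + 5h = 10:15 Joresk Administrative Region.

10:15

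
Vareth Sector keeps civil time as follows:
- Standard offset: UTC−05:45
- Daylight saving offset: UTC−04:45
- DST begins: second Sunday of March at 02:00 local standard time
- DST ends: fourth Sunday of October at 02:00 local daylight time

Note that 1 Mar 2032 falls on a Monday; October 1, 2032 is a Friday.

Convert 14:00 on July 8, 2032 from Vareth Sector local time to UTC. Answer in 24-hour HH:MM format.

18:45

1 March 2032 is a Monday, so the first Sunday is March 7 and the second is March 14.
1 October 2032 is a Friday, so the first Sunday is October 3 and the fourth is October 24.
July 8, 2032 falls between 14 March and 24 October, so daylight saving is in effect and Vareth Sector is at UTC−04:45.
14:00 local + 4h45m = 18:45 UTC.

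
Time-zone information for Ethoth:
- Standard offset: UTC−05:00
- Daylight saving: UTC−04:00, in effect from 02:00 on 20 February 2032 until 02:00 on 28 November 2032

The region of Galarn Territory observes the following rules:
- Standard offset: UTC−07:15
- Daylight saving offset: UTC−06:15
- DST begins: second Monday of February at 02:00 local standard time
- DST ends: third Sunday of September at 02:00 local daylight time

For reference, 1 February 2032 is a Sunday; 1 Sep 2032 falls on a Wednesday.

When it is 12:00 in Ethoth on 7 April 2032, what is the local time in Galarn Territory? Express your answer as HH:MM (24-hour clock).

7 April 2032 lies within the daylight-saving period (20 February – 28 November), so Ethoth is on daylight time, UTC−04:00.
12:00 Ethoth + 4h = 16:00 UTC.
1 February 2032 is a Sunday, so the first Monday is February 2 and the second is February 9.
1 September 2032 is a Wednesday, so the first Sunday is September 5 and the third is September 19.
At the standard offset (UTC−07:15), 16:00 UTC − 7h15m = 08:45 Galarn Territory standard time.
The standard-time date in Galarn Territory, 7 April 2032, falls between 9 February and 19 September, so daylight saving is in effect and Galarn Territory is at UTC−06:15.
16:00 UTC − 6h15m = 09:45 Galarn Territory.

09:45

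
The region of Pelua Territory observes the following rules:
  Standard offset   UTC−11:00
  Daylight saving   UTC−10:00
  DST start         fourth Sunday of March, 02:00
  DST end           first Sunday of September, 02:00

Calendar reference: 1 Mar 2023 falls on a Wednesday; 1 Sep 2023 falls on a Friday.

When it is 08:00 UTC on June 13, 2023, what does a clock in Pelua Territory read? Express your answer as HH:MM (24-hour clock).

22:00

1 March 2023 is a Wednesday, so the first Sunday is March 5 and the fourth is March 26.
1 September 2023 is a Friday, so the first Sunday is September 3.
At the standard offset (UTC−11:00), 08:00 UTC − 11h = 21:00 Pelua Territory standard time (rolling into the previous day, 12 June 2023).
Daylight saving runs 26 March – 3 September; the standard-time date in Pelua Territory, June 12, 2023, is inside that window, so Pelua Territory is at UTC−10:00.
08:00 UTC − 10h = 22:00 local (rolling into the previous day, 12 June 2023).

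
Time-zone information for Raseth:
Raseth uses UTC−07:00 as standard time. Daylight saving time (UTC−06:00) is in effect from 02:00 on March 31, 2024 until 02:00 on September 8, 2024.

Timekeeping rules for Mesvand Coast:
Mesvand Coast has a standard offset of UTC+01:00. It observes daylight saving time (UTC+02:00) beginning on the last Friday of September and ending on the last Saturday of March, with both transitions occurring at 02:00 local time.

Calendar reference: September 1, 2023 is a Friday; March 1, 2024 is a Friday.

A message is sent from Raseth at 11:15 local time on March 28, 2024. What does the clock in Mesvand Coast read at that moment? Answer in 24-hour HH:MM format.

Daylight saving runs 31 March – 8 September; March 28, 2024 is outside that window, so Raseth is on standard time at UTC−07:00.
11:15 Raseth + 7h = 18:15 UTC.
1 September 2023 is a Friday, so Fridays fall on 1, 8, 15, 22, 29; the last is September 29.
1 March 2024 is a Friday, so Saturdays fall on 2, 9, 16, 23, 30; the last is March 30.
At the standard offset (UTC+01:00), 18:15 UTC + 1h = 19:15 Mesvand Coast standard time.
Daylight saving runs 29 September 2023 – 30 March 2024; the standard-time date in Mesvand Coast, March 28, 2024, is inside that window, so Mesvand Coast is at UTC+02:00.
18:15 UTC + 2h = 20:15 Mesvand Coast.

20:15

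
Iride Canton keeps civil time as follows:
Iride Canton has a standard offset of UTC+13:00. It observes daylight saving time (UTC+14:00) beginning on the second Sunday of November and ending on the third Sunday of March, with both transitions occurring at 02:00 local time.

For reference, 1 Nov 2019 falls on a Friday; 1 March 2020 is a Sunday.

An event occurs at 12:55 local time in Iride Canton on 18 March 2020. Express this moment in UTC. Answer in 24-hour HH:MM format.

1 November 2019 is a Friday, so the first Sunday is November 3 and the second is November 10.
1 March 2020 is a Sunday, so the first Sunday is March 1 and the third is March 15.
18 March 2020 is outside the daylight-saving period (10 November 2019 – 15 March 2020), so Iride Canton is on standard time, UTC+13:00.
12:55 local − 13h = 23:55 UTC (rolling into the previous day, 17 March 2020).

23:55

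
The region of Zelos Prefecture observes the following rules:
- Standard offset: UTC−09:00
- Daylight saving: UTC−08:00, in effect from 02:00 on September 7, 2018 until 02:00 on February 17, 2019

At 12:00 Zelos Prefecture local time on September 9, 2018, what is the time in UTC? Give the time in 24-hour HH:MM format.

20:00

Daylight saving runs 7 September 2018 – 17 February 2019; September 9, 2018 is inside that window, so Zelos Prefecture is at UTC−08:00.
12:00 local + 8h = 20:00 UTC.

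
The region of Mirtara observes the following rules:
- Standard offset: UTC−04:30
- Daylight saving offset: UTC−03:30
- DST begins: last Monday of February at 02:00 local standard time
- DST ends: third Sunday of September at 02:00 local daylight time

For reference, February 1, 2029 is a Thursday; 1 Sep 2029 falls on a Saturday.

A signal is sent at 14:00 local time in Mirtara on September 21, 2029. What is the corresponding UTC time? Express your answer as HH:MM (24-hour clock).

1 February 2029 is a Thursday, so Mondays fall on 5, 12, 19, 26; the last is February 26.
1 September 2029 is a Saturday, so the first Sunday is September 2 and the third is September 16.
September 21, 2029 does not fall between 26 February and 16 September, so daylight saving is not in effect and Mirtara is at UTC−04:30.
14:00 local + 4h30m = 18:30 UTC.

18:30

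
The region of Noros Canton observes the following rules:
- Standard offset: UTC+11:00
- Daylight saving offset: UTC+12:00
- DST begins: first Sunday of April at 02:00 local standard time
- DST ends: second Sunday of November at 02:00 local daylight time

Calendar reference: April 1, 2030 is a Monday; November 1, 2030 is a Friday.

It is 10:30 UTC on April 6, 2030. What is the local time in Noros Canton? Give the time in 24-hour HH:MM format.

21:30

1 April 2030 is a Monday, so the first Sunday is April 7.
1 November 2030 is a Friday, so the first Sunday is November 3 and the second is November 10.
At the standard offset (UTC+11:00), 10:30 UTC + 11h = 21:30 Noros Canton standard time.
Daylight saving runs 7 April – 10 November; the standard-time date in Noros Canton, April 6, 2030, is outside that window, so Noros Canton is on standard time at UTC+11:00.
10:30 UTC + 11h = 21:30 local.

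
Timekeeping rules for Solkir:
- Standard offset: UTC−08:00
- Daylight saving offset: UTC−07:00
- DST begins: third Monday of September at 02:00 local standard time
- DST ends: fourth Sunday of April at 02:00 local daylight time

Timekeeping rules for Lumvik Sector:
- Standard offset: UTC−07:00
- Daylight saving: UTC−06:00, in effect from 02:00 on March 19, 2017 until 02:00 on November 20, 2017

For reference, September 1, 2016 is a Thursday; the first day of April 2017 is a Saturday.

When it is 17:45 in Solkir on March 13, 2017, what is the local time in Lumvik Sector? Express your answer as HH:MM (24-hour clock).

17:45

1 September 2016 is a Thursday, so the first Monday is September 5 and the third is September 19.
1 April 2017 is a Saturday, so the first Sunday is April 2 and the fourth is April 23.
Daylight saving runs 19 September 2016 – 23 April 2017; March 13, 2017 is inside that window, so Solkir is at UTC−07:00.
17:45 Solkir + 7h = 00:45 UTC (rolling into the next day, 14 March 2017).
At the standard offset (UTC−07:00), 00:45 UTC − 7h = 17:45 Lumvik Sector standard time (rolling into the previous day, 13 March 2017).
The standard-time date in Lumvik Sector, March 13, 2017, does not fall between 19 March and 20 November, so daylight saving is not in effect and Lumvik Sector is at UTC−07:00.
00:45 UTC − 7h = 17:45 Lumvik Sector (rolling into the previous day, 13 March 2017).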